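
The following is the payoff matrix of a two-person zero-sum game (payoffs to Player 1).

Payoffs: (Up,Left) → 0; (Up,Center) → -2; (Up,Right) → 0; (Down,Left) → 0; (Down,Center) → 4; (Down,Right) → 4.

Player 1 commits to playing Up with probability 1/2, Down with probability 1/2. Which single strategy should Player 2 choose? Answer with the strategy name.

If Player 2 plays Left, Player 1's expected payoff is (1/2)·0 + (1/2)·0 = 0.
If Player 2 plays Center, Player 1's expected payoff is (1/2)·(-2) + (1/2)·4 = 1.
If Player 2 plays Right, Player 1's expected payoff is (1/2)·0 + (1/2)·4 = 2.
Player 2 minimizes Player 1's payoff; the smallest is 0, so the best response is Left.

Left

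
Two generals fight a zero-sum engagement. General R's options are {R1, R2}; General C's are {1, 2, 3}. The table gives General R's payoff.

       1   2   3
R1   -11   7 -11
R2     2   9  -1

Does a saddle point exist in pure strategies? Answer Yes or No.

Row minima: R1 → -11, R2 → -1; maximin = -1.
Column maxima: 1 → 2, 2 → 9, 3 → -1; minimax = -1.
maximin = minimax = -1, so a saddle point exists.

Yes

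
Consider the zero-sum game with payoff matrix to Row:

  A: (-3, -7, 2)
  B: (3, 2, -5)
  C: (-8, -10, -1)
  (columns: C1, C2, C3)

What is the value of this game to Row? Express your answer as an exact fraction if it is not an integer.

-31/16

Row minima: A → -7, B → -5, C → -10; maximin = -5.
Column maxima: C1 → 3, C2 → 2, C3 → 2; minimax = 2.
-5 ≠ 2, so there is no saddle point; optimal play is mixed.
C is strictly dominated by A, so Row never plays it.
C1 is strictly dominated by C2 (it gives Row strictly more in every row), so Column never plays it.
On the remaining 2×2 (A, B vs C2, C3):
Let Row play A with probability p. Expected payoff against C2: (-7)p + 2(1−p) = −9p + 2; against C3: 2p + (-5)(1−p) = 7p − 5.
Setting these equal: −9p + 2 = 7p − 5 ⇒ −16p = -7 ⇒ p = 7/16, and the value is (-9)·(7/16) + 2 = -31/16.
For Column: with q = P(C2), equating A's and B's payoffs gives −9q + 2 = 7q − 5 ⇒ q = 7/16.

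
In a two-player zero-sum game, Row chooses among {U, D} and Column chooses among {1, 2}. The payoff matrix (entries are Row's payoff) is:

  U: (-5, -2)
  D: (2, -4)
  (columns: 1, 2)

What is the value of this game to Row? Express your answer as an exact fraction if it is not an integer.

-8/3

Row minima: U → -5, D → -4; maximin = -4.
Column maxima: 1 → 2, 2 → -2; minimax = -2.
-4 ≠ -2, so there is no saddle point; optimal play is mixed.
Let Row play U with probability p. Expected payoff against 1: (-5)p + 2(1−p) = −7p + 2; against 2: (-2)p + (-4)(1−p) = 2p − 4.
Setting these equal: −7p + 2 = 2p − 4 ⇒ −9p = -6 ⇒ p = 2/3, and the value is (-7)·(2/3) + 2 = -8/3.
For Column: with q = P(1), equating U's and D's payoffs gives −3q − 2 = 6q − 4 ⇒ q = 2/9.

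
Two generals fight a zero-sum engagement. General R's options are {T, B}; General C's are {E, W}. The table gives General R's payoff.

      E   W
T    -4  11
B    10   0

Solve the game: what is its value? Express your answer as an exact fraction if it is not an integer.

Row minima: T → -4, B → 0; maximin = 0.
Column maxima: E → 10, W → 11; minimax = 10.
0 ≠ 10, so there is no saddle point; optimal play is mixed.
Let General R play T with probability p. Expected payoff against E: (-4)p + 10(1−p) = −14p + 10; against W: 11p + 0(1−p) = 11p.
Setting these equal: −14p + 10 = 11p ⇒ −25p = -10 ⇒ p = 2/5, and the value is (-14)·(2/5) + 10 = 22/5.
For General C: with q = P(E), equating T's and B's payoffs gives −15q + 11 = 10q ⇒ q = 11/25.

22/5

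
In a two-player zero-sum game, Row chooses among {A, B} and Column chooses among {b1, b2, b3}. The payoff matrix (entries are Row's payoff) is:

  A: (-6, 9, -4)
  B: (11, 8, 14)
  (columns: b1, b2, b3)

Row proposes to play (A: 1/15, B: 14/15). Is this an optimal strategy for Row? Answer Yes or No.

Against b1 this mix gives (1/15)·(-6) + (14/15)·11 = 148/15.
Against b2 this mix gives (1/15)·9 + (14/15)·8 = 121/15.
Against b3 this mix gives (1/15)·(-4) + (14/15)·14 = 64/5.
Column will play b2, holding Row to 121/15. Shifting weight toward the row that does better against b2 would raise this floor (the equalizing mix achieves 49/6 against both b2 and b1), so the proposed strategy is not optimal.

No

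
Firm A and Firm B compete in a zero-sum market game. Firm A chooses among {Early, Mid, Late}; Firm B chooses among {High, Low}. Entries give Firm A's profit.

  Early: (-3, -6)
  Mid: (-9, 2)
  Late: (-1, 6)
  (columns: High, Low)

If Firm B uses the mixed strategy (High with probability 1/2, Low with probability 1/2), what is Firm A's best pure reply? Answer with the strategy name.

Late

Expected payoff of Early: (1/2)·(-3) + (1/2)·(-6) = -9/2.
Expected payoff of Mid: (1/2)·(-9) + (1/2)·2 = -7/2.
Expected payoff of Late: (1/2)·(-1) + (1/2)·6 = 5/2.
The largest is 5/2, so Firm A's best response is Late.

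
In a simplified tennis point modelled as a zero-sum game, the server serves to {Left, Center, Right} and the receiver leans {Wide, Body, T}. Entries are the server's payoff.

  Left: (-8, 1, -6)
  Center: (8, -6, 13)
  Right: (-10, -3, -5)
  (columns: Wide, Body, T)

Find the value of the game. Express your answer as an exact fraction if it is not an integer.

Row minima: Left → -8, Center → -6, Right → -10; maximin = -6.
Column maxima: Wide → 8, Body → 1, T → 13; minimax = 1.
-6 ≠ 1, so there is no saddle point; optimal play is mixed.
T is strictly dominated by Wide (it gives the server strictly more in every row), so the receiver never plays it.
With T eliminated, Right is strictly dominated by Left (Left gives the server strictly more in every remaining column), so the server never plays it.
On the remaining 2×2 (Left, Center vs Wide, Body):
Let the server play Left with probability p. Expected payoff against Wide: (-8)p + 8(1−p) = −16p + 8; against Body: 1p + (-6)(1−p) = 7p − 6.
Setting these equal: −16p + 8 = 7p − 6 ⇒ −23p = -14 ⇒ p = 14/23, and the value is (-16)·(14/23) + 8 = -40/23.
For the receiver: with q = P(Wide), equating Left's and Center's payoffs gives −9q + 1 = 14q − 6 ⇒ q = 7/23.

-40/23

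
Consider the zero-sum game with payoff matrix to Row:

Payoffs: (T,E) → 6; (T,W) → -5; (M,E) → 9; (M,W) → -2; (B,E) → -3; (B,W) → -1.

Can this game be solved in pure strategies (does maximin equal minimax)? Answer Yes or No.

No

Row minima: T → -5, M → -2, B → -3; maximin = -2.
Column maxima: E → 9, W → -1; minimax = -1.
-2 ≠ -1, so no pure-strategy equilibrium exists.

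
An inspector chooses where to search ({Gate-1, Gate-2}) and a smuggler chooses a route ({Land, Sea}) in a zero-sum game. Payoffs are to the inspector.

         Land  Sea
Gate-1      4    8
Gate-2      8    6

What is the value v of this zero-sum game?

20/3

Row minima: Gate-1 → 4, Gate-2 → 6; maximin = 6.
Column maxima: Land → 8, Sea → 8; minimax = 8.
6 ≠ 8, so there is no saddle point; optimal play is mixed.
Let the inspector play Gate-1 with probability p. Expected payoff against Land: 4p + 8(1−p) = −4p + 8; against Sea: 8p + 6(1−p) = 2p + 6.
Setting these equal: −4p + 8 = 2p + 6 ⇒ −6p = -2 ⇒ p = 1/3, and the value is (-4)·(1/3) + 8 = 20/3.
For the smuggler: with q = P(Land), equating Gate-1's and Gate-2's payoffs gives −4q + 8 = 2q + 6 ⇒ q = 1/3.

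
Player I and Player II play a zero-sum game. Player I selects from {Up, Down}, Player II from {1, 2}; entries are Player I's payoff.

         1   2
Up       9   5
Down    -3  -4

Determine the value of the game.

5

Row minima: Up → 5, Down → -4; maximin = 5.
Column maxima: 1 → 9, 2 → 5; minimax = 5.
Since maximin = minimax = 5, there is a saddle point and the value is 5.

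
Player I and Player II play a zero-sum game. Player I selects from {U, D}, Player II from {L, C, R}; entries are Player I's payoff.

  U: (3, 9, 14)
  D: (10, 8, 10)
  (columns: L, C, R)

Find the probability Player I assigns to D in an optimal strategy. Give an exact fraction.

Row minima: U → 3, D → 8; maximin = 8.
Column maxima: L → 10, C → 9, R → 14; minimax = 9.
8 ≠ 9, so there is no saddle point; optimal play is mixed.
R is strictly dominated by C (it gives Player I strictly more in every row), so Player II never plays it.
On the remaining 2×2 (U, D vs L, C):
Let Player I play U with probability p. Expected payoff against L: 3p + 10(1−p) = −7p + 10; against C: 9p + 8(1−p) = p + 8.
Setting these equal: −7p + 10 = p + 8 ⇒ −8p = -2 ⇒ p = 1/4, and the value is (-7)·(1/4) + 10 = 33/4.
For Player II: with q = P(L), equating U's and D's payoffs gives −6q + 9 = 2q + 8 ⇒ q = 1/8.

3/4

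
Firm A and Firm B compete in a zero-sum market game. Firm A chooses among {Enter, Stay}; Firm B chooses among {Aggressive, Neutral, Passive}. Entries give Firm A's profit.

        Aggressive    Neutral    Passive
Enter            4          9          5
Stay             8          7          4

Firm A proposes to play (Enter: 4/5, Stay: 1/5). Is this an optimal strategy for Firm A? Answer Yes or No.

Against Aggressive this mix gives (4/5)·4 + (1/5)·8 = 24/5.
Against Neutral this mix gives (4/5)·9 + (1/5)·7 = 43/5.
Against Passive this mix gives (4/5)·5 + (1/5)·4 = 24/5.
All of Firm B's active replies (Aggressive, Passive) yield 24/5, and no column does worse for Firm A. The mix makes Firm B indifferent and guarantees 24/5, so it is optimal.

Yes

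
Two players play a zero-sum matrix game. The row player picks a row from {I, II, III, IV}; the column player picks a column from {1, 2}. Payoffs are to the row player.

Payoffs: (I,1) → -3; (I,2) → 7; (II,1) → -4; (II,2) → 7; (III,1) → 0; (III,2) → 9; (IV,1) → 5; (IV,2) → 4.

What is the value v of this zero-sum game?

9/2

Row minima: I → -3, II → -4, III → 0, IV → 4; maximin = 4.
Column maxima: 1 → 5, 2 → 9; minimax = 5.
4 ≠ 5, so there is no saddle point; optimal play is mixed.
I is strictly dominated by III, so the row player never plays it.
II is strictly dominated by III, so the row player never plays it.
On the remaining 2×2 (III, IV vs 1, 2):
Let the row player play III with probability p. Expected payoff against 1: 0p + 5(1−p) = −5p + 5; against 2: 9p + 4(1−p) = 5p + 4.
Setting these equal: −5p + 5 = 5p + 4 ⇒ −10p = -1 ⇒ p = 1/10, and the value is (-5)·(1/10) + 5 = 9/2.
For the column player: with q = P(1), equating III's and IV's payoffs gives −9q + 9 = q + 4 ⇒ q = 1/2.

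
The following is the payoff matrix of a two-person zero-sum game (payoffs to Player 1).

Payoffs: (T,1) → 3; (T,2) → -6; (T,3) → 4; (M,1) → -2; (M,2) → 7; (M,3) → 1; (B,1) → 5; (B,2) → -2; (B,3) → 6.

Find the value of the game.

31/16

Row minima: T → -6, M → -2, B → -2; maximin = -2.
Column maxima: 1 → 5, 2 → 7, 3 → 6; minimax = 5.
-2 ≠ 5, so there is no saddle point; optimal play is mixed.
T is strictly dominated by B, so Player 1 never plays it.
3 is strictly dominated by 1 (it gives Player 1 strictly more in every row), so Player 2 never plays it.
On the remaining 2×2 (M, B vs 1, 2):
Let Player 1 play M with probability p. Expected payoff against 1: (-2)p + 5(1−p) = −7p + 5; against 2: 7p + (-2)(1−p) = 9p − 2.
Setting these equal: −7p + 5 = 9p − 2 ⇒ −16p = -7 ⇒ p = 7/16, and the value is (-7)·(7/16) + 5 = 31/16.
For Player 2: with q = P(1), equating M's and B's payoffs gives −9q + 7 = 7q − 2 ⇒ q = 9/16.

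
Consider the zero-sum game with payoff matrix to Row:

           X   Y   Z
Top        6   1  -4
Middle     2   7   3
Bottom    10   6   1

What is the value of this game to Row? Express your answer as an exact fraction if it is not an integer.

Row minima: Top → -4, Middle → 2, Bottom → 1; maximin = 2.
Column maxima: X → 10, Y → 7, Z → 3; minimax = 3.
2 ≠ 3, so there is no saddle point; optimal play is mixed.
Top is strictly dominated by Bottom, so Row never plays it.
Y is strictly dominated by Z (it gives Row strictly more in every row), so Column never plays it.
On the remaining 2×2 (Middle, Bottom vs X, Z):
Let Row play Middle with probability p. Expected payoff against X: 2p + 10(1−p) = −8p + 10; against Z: 3p + 1(1−p) = 2p + 1.
Setting these equal: −8p + 10 = 2p + 1 ⇒ −10p = -9 ⇒ p = 9/10, and the value is (-8)·(9/10) + 10 = 14/5.
For Column: with q = P(X), equating Middle's and Bottom's payoffs gives −q + 3 = 9q + 1 ⇒ q = 1/5.

14/5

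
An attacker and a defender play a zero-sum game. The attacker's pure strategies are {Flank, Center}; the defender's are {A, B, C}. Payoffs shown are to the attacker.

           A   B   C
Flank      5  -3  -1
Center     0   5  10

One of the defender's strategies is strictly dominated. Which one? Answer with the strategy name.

C

B holds the attacker's payoff strictly below C in every row: -3 < -1, 5 < 10.
So C is strictly dominated for the defender.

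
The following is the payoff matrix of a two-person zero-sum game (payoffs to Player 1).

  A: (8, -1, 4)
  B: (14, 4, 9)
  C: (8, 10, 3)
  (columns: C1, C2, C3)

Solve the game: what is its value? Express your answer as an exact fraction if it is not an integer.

13/2

Row minima: A → -1, B → 4, C → 3; maximin = 4.
Column maxima: C1 → 14, C2 → 10, C3 → 9; minimax = 9.
4 ≠ 9, so there is no saddle point; optimal play is mixed.
A is strictly dominated by B, so Player 1 never plays it.
C1 is strictly dominated by C3 (it gives Player 1 strictly more in every row), so Player 2 never plays it.
On the remaining 2×2 (B, C vs C2, C3):
Let Player 1 play B with probability p. Expected payoff against C2: 4p + 10(1−p) = −6p + 10; against C3: 9p + 3(1−p) = 6p + 3.
Setting these equal: −6p + 10 = 6p + 3 ⇒ −12p = -7 ⇒ p = 7/12, and the value is (-6)·(7/12) + 10 = 13/2.
For Player 2: with q = P(C2), equating B's and C's payoffs gives −5q + 9 = 7q + 3 ⇒ q = 1/2.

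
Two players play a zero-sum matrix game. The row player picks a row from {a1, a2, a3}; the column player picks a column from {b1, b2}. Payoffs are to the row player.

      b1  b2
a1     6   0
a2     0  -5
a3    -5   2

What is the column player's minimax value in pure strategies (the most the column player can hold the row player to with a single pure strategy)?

Column maxima: b1 → 6, b2 → 2.
The smallest of these is 2.

2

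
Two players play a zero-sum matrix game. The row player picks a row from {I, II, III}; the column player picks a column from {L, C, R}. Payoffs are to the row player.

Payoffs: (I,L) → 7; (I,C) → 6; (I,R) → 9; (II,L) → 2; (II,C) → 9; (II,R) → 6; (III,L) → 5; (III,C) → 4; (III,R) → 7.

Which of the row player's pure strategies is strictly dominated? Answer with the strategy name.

I gives a strictly higher payoff than III against every column: 7 > 5, 6 > 4, 9 > 7.
So III is strictly dominated and the row player never plays it.

III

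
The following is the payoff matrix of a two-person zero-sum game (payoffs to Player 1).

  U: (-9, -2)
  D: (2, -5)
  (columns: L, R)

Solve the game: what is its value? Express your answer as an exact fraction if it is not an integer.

Row minima: U → -9, D → -5; maximin = -5.
Column maxima: L → 2, R → -2; minimax = -2.
-5 ≠ -2, so there is no saddle point; optimal play is mixed.
Let Player 1 play U with probability p. Expected payoff against L: (-9)p + 2(1−p) = −11p + 2; against R: (-2)p + (-5)(1−p) = 3p − 5.
Setting these equal: −11p + 2 = 3p − 5 ⇒ −14p = -7 ⇒ p = 1/2, and the value is (-11)·(1/2) + 2 = -7/2.
For Player 2: with q = P(L), equating U's and D's payoffs gives −7q − 2 = 7q − 5 ⇒ q = 3/14.

-7/2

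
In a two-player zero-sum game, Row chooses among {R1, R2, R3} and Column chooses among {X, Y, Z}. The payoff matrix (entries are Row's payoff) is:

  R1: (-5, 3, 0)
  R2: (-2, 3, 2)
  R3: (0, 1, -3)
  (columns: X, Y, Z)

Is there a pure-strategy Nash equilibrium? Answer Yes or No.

Row minima: R1 → -5, R2 → -2, R3 → -3; maximin = -2.
Column maxima: X → 0, Y → 3, Z → 2; minimax = 0.
-2 ≠ 0, so no pure-strategy equilibrium exists.

No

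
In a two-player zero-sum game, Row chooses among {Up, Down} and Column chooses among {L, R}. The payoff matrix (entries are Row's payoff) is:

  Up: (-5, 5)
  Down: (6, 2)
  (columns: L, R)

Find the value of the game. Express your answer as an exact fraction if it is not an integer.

20/7

Row minima: Up → -5, Down → 2; maximin = 2.
Column maxima: L → 6, R → 5; minimax = 5.
2 ≠ 5, so there is no saddle point; optimal play is mixed.
Let Row play Up with probability p. Expected payoff against L: (-5)p + 6(1−p) = −11p + 6; against R: 5p + 2(1−p) = 3p + 2.
Setting these equal: −11p + 6 = 3p + 2 ⇒ −14p = -4 ⇒ p = 2/7, and the value is (-11)·(2/7) + 6 = 20/7.
For Column: with q = P(L), equating Up's and Down's payoffs gives −10q + 5 = 4q + 2 ⇒ q = 3/14.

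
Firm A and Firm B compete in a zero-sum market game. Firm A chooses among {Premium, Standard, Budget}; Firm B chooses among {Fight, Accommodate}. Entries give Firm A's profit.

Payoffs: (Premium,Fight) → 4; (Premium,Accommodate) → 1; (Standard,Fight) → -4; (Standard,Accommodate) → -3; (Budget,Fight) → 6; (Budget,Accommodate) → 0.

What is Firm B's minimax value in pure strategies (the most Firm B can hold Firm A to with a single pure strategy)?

1

Column maxima: Fight → 6, Accommodate → 1.
The smallest of these is 1.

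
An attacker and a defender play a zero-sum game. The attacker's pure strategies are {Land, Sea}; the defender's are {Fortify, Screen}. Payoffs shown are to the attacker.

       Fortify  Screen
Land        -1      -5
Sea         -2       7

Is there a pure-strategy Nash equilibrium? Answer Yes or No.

No

Row minima: Land → -5, Sea → -2; maximin = -2.
Column maxima: Fortify → -1, Screen → 7; minimax = -1.
-2 ≠ -1, so no pure-strategy equilibrium exists.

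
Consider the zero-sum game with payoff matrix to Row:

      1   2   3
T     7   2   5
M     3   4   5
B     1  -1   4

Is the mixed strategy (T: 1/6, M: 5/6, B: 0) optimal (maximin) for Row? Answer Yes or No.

Against 1 this mix gives (1/6)·7 + (5/6)·3 = 11/3.
Against 2 this mix gives (1/6)·2 + (5/6)·4 = 11/3.
Against 3 this mix gives (1/6)·5 + (5/6)·5 = 5.
All of Column's active replies (1, 2) yield 11/3, and no column does worse for Row. The mix makes Column indifferent and guarantees 11/3, so it is optimal.

Yes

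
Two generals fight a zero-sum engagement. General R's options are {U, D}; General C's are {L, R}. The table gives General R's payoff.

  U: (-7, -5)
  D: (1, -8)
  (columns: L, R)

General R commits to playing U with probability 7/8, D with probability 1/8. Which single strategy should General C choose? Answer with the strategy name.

If General C plays L, General R's expected payoff is (7/8)·(-7) + (1/8)·1 = -6.
If General C plays R, General R's expected payoff is (7/8)·(-5) + (1/8)·(-8) = -43/8.
General C minimizes General R's payoff; the smallest is -6, so the best response is L.

L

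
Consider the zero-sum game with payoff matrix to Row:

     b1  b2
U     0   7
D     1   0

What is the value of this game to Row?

7/8

Row minima: U → 0, D → 0; maximin = 0.
Column maxima: b1 → 1, b2 → 7; minimax = 1.
0 ≠ 1, so there is no saddle point; optimal play is mixed.
Let Row play U with probability p. Expected payoff against b1: 0p + 1(1−p) = −p + 1; against b2: 7p + 0(1−p) = 7p.
Setting these equal: −p + 1 = 7p ⇒ −8p = -1 ⇒ p = 1/8, and the value is (-1)·(1/8) + 1 = 7/8.
For Column: with q = P(b1), equating U's and D's payoffs gives −7q + 7 = q ⇒ q = 7/8.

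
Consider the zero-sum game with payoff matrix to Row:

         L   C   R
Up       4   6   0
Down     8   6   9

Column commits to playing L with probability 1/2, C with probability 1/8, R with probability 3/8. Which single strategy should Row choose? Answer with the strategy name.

Expected payoff of Up: (1/2)·4 + (1/8)·6 + (3/8)·0 = 11/4.
Expected payoff of Down: (1/2)·8 + (1/8)·6 + (3/8)·9 = 65/8.
The largest is 65/8, so Row's best response is Down.

Down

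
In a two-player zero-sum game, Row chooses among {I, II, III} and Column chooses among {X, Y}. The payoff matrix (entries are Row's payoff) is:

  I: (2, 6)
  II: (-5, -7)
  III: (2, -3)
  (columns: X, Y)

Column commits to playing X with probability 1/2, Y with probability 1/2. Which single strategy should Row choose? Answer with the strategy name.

Expected payoff of I: (1/2)·2 + (1/2)·6 = 4.
Expected payoff of II: (1/2)·(-5) + (1/2)·(-7) = -6.
Expected payoff of III: (1/2)·2 + (1/2)·(-3) = -1/2.
The largest is 4, so Row's best response is I.

I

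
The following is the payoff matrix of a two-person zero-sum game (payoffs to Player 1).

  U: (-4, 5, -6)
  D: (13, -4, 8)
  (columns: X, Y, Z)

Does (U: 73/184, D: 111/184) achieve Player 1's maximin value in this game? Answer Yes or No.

Against X this mix gives (73/184)·(-4) + (111/184)·13 = 1151/184.
Against Y this mix gives (73/184)·5 + (111/184)·(-4) = -79/184.
Against Z this mix gives (73/184)·(-6) + (111/184)·8 = 225/92.
Player 2 will play Y, holding Player 1 to -79/184. Shifting weight toward the row that does better against Y would raise this floor (the equalizing mix achieves 16/23 against both Y and Z), so the proposed strategy is not optimal.

No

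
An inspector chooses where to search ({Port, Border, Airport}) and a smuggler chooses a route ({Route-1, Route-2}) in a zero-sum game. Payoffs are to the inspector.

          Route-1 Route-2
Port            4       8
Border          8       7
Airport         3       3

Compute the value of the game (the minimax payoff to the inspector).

Row minima: Port → 4, Border → 7, Airport → 3; maximin = 7.
Column maxima: Route-1 → 8, Route-2 → 8; minimax = 8.
7 ≠ 8, so there is no saddle point; optimal play is mixed.
Airport is strictly dominated by Port, so the inspector never plays it.
On the remaining 2×2 (Port, Border vs Route-1, Route-2):
Let the inspector play Port with probability p. Expected payoff against Route-1: 4p + 8(1−p) = −4p + 8; against Route-2: 8p + 7(1−p) = p + 7.
Setting these equal: −4p + 8 = p + 7 ⇒ −5p = -1 ⇒ p = 1/5, and the value is (-4)·(1/5) + 8 = 36/5.
For the smuggler: with q = P(Route-1), equating Port's and Border's payoffs gives −4q + 8 = q + 7 ⇒ q = 1/5.

36/5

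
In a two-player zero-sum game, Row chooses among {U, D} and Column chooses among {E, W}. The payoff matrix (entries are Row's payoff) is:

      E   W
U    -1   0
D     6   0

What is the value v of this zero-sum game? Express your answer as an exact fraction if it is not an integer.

0

Row minima: U → -1, D → 0; maximin = 0.
Column maxima: E → 6, W → 0; minimax = 0.
Since maximin = minimax = 0, there is a saddle point and the value is 0.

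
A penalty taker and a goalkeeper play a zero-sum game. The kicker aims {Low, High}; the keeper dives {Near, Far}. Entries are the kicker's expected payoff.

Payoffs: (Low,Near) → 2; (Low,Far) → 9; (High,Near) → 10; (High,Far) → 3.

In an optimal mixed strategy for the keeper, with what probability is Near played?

Row minima: Low → 2, High → 3; maximin = 3.
Column maxima: Near → 10, Far → 9; minimax = 9.
3 ≠ 9, so there is no saddle point; optimal play is mixed.
Let the kicker play Low with probability p. Expected payoff against Near: 2p + 10(1−p) = −8p + 10; against Far: 9p + 3(1−p) = 6p + 3.
Setting these equal: −8p + 10 = 6p + 3 ⇒ −14p = -7 ⇒ p = 1/2, and the value is (-8)·(1/2) + 10 = 6.
For the keeper: with q = P(Near), equating Low's and High's payoffs gives −7q + 9 = 7q + 3 ⇒ q = 3/7.

3/7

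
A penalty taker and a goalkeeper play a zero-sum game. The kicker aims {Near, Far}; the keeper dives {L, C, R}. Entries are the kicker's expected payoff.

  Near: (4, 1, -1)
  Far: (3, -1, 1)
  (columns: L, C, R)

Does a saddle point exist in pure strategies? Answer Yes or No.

No

Row minima: Near → -1, Far → -1; maximin = -1.
Column maxima: L → 4, C → 1, R → 1; minimax = 1.
-1 ≠ 1, so no pure-strategy equilibrium exists.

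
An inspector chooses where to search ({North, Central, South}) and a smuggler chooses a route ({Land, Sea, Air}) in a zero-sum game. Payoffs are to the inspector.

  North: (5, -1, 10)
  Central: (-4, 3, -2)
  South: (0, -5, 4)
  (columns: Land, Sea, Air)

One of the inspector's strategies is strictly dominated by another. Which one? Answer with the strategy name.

South

North gives a strictly higher payoff than South against every column: 5 > 0, -1 > -5, 10 > 4.
So South is strictly dominated and the inspector never plays it.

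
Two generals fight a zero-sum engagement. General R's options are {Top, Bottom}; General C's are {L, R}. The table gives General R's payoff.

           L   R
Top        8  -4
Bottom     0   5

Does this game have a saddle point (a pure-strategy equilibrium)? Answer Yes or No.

No

Row minima: Top → -4, Bottom → 0; maximin = 0.
Column maxima: L → 8, R → 5; minimax = 5.
0 ≠ 5, so no pure-strategy equilibrium exists.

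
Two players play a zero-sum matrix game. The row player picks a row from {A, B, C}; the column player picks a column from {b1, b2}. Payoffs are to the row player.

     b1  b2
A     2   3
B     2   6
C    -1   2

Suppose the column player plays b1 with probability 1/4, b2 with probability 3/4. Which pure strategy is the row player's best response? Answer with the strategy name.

B

Expected payoff of A: (1/4)·2 + (3/4)·3 = 11/4.
Expected payoff of B: (1/4)·2 + (3/4)·6 = 5.
Expected payoff of C: (1/4)·(-1) + (3/4)·2 = 5/4.
The largest is 5, so the row player's best response is B.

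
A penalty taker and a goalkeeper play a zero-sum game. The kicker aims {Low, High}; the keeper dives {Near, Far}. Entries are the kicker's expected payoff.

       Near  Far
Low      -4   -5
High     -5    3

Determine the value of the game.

-37/9

Row minima: Low → -5, High → -5; maximin = -5.
Column maxima: Near → -4, Far → 3; minimax = -4.
-5 ≠ -4, so there is no saddle point; optimal play is mixed.
Let the kicker play Low with probability p. Expected payoff against Near: (-4)p + (-5)(1−p) = p − 5; against Far: (-5)p + 3(1−p) = −8p + 3.
Setting these equal: p − 5 = −8p + 3 ⇒ 9p = 8 ⇒ p = 8/9, and the value is (1)·(8/9) − 5 = -37/9.
For the keeper: with q = P(Near), equating Low's and High's payoffs gives q − 5 = −8q + 3 ⇒ q = 8/9.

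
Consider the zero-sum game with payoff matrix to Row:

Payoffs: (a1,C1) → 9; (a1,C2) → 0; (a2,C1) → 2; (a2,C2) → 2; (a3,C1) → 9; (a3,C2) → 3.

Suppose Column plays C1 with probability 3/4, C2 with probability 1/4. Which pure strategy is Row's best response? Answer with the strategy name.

a3

Expected payoff of a1: (3/4)·9 + (1/4)·0 = 27/4.
Expected payoff of a2: (3/4)·2 + (1/4)·2 = 2.
Expected payoff of a3: (3/4)·9 + (1/4)·3 = 15/2.
The largest is 15/2, so Row's best response is a3.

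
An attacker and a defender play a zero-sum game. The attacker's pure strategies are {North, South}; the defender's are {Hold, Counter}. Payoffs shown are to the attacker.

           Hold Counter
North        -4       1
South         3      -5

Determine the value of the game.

Row minima: North → -4, South → -5; maximin = -4.
Column maxima: Hold → 3, Counter → 1; minimax = 1.
-4 ≠ 1, so there is no saddle point; optimal play is mixed.
Let the attacker play North with probability p. Expected payoff against Hold: (-4)p + 3(1−p) = −7p + 3; against Counter: 1p + (-5)(1−p) = 6p − 5.
Setting these equal: −7p + 3 = 6p − 5 ⇒ −13p = -8 ⇒ p = 8/13, and the value is (-7)·(8/13) + 3 = -17/13.
For the defender: with q = P(Hold), equating North's and South's payoffs gives −5q + 1 = 8q − 5 ⇒ q = 6/13.

-17/13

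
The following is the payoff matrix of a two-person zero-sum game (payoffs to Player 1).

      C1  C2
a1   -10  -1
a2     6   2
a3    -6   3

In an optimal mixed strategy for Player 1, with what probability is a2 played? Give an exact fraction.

Row minima: a1 → -10, a2 → 2, a3 → -6; maximin = 2.
Column maxima: C1 → 6, C2 → 3; minimax = 3.
2 ≠ 3, so there is no saddle point; optimal play is mixed.
a1 is strictly dominated by a2, so Player 1 never plays it.
On the remaining 2×2 (a2, a3 vs C1, C2):
Let Player 1 play a2 with probability p. Expected payoff against C1: 6p + (-6)(1−p) = 12p − 6; against C2: 2p + 3(1−p) = −p + 3.
Setting these equal: 12p − 6 = −p + 3 ⇒ 13p = 9 ⇒ p = 9/13, and the value is (12)·(9/13) − 6 = 30/13.
For Player 2: with q = P(C1), equating a2's and a3's payoffs gives 4q + 2 = −9q + 3 ⇒ q = 1/13.

9/13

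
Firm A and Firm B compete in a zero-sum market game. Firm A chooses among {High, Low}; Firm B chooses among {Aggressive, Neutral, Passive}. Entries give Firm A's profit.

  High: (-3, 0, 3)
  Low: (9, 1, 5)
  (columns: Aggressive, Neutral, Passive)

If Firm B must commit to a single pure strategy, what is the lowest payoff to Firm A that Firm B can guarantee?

Column maxima: Aggressive → 9, Neutral → 1, Passive → 5.
The smallest of these is 1.

1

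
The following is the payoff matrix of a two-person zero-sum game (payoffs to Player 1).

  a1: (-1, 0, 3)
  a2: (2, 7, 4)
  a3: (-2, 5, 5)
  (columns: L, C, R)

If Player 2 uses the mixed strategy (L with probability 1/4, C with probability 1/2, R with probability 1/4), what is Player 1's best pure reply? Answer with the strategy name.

a2

Expected payoff of a1: (1/4)·(-1) + (1/2)·0 + (1/4)·3 = 1/2.
Expected payoff of a2: (1/4)·2 + (1/2)·7 + (1/4)·4 = 5.
Expected payoff of a3: (1/4)·(-2) + (1/2)·5 + (1/4)·5 = 13/4.
The largest is 5, so Player 1's best response is a2.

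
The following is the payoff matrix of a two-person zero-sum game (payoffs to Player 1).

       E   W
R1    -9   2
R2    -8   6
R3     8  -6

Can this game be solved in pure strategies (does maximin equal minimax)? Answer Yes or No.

Row minima: R1 → -9, R2 → -8, R3 → -6; maximin = -6.
Column maxima: E → 8, W → 6; minimax = 6.
-6 ≠ 6, so no pure-strategy equilibrium exists.

No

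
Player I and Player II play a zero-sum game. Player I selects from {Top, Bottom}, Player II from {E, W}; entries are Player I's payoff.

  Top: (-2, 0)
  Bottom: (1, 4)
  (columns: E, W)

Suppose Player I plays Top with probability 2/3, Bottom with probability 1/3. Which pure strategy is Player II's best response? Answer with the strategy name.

If Player II plays E, Player I's expected payoff is (2/3)·(-2) + (1/3)·1 = -1.
If Player II plays W, Player I's expected payoff is (2/3)·0 + (1/3)·4 = 4/3.
Player II minimizes Player I's payoff; the smallest is -1, so the best response is E.

E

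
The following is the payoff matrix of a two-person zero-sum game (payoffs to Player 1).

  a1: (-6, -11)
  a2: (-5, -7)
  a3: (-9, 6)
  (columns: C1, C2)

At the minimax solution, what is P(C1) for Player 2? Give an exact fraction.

13/17

Row minima: a1 → -11, a2 → -7, a3 → -9; maximin = -7.
Column maxima: C1 → -5, C2 → 6; minimax = -5.
-7 ≠ -5, so there is no saddle point; optimal play is mixed.
a1 is strictly dominated by a2, so Player 1 never plays it.
On the remaining 2×2 (a2, a3 vs C1, C2):
Let Player 1 play a2 with probability p. Expected payoff against C1: (-5)p + (-9)(1−p) = 4p − 9; against C2: (-7)p + 6(1−p) = −13p + 6.
Setting these equal: 4p − 9 = −13p + 6 ⇒ 17p = 15 ⇒ p = 15/17, and the value is (4)·(15/17) − 9 = -93/17.
For Player 2: with q = P(C1), equating a2's and a3's payoffs gives 2q − 7 = −15q + 6 ⇒ q = 13/17.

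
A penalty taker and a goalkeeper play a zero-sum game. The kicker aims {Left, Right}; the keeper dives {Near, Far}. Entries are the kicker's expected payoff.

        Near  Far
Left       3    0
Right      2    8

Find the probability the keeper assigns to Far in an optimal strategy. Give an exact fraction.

1/9

Row minima: Left → 0, Right → 2; maximin = 2.
Column maxima: Near → 3, Far → 8; minimax = 3.
2 ≠ 3, so there is no saddle point; optimal play is mixed.
Let the kicker play Left with probability p. Expected payoff against Near: 3p + 2(1−p) = p + 2; against Far: 0p + 8(1−p) = −8p + 8.
Setting these equal: p + 2 = −8p + 8 ⇒ 9p = 6 ⇒ p = 2/3, and the value is (1)·(2/3) + 2 = 8/3.
For the keeper: with q = P(Near), equating Left's and Right's payoffs gives 3q = −6q + 8 ⇒ q = 8/9.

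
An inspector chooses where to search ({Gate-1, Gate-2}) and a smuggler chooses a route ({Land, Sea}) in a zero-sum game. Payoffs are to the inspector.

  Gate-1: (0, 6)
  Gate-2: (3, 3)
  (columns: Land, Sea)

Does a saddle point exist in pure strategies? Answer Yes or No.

Yes

Row minima: Gate-1 → 0, Gate-2 → 3; maximin = 3.
Column maxima: Land → 3, Sea → 6; minimax = 3.
maximin = minimax = 3, so a saddle point exists.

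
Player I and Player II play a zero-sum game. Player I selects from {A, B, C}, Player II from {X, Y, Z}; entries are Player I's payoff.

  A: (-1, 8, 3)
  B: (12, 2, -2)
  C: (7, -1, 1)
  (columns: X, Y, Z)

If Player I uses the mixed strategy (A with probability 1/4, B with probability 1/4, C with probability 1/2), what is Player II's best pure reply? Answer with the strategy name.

If Player II plays X, Player I's expected payoff is (1/4)·(-1) + (1/4)·12 + (1/2)·7 = 25/4.
If Player II plays Y, Player I's expected payoff is (1/4)·8 + (1/4)·2 + (1/2)·(-1) = 2.
If Player II plays Z, Player I's expected payoff is (1/4)·3 + (1/4)·(-2) + (1/2)·1 = 3/4.
Player II minimizes Player I's payoff; the smallest is 3/4, so the best response is Z.

Z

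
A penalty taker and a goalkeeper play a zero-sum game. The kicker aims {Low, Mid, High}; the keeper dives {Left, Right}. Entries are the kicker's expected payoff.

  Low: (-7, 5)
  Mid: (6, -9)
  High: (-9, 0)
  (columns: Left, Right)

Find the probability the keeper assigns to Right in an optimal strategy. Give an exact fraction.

13/27

Row minima: Low → -7, Mid → -9, High → -9; maximin = -7.
Column maxima: Left → 6, Right → 5; minimax = 5.
-7 ≠ 5, so there is no saddle point; optimal play is mixed.
High is strictly dominated by Low, so the kicker never plays it.
On the remaining 2×2 (Low, Mid vs Left, Right):
Let the kicker play Low with probability p. Expected payoff against Left: (-7)p + 6(1−p) = −13p + 6; against Right: 5p + (-9)(1−p) = 14p − 9.
Setting these equal: −13p + 6 = 14p − 9 ⇒ −27p = -15 ⇒ p = 5/9, and the value is (-13)·(5/9) + 6 = -11/9.
For the keeper: with q = P(Left), equating Low's and Mid's payoffs gives −12q + 5 = 15q − 9 ⇒ q = 14/27.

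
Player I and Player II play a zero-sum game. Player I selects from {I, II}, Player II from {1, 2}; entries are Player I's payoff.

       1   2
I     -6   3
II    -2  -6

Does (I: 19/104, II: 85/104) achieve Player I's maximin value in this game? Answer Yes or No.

Against 1 this mix gives (19/104)·(-6) + (85/104)·(-2) = -71/26.
Against 2 this mix gives (19/104)·3 + (85/104)·(-6) = -453/104.
Player II will play 2, holding Player I to -453/104. Shifting weight toward the row that does better against 2 would raise this floor (the equalizing mix achieves -42/13 against both 2 and 1), so the proposed strategy is not optimal.

No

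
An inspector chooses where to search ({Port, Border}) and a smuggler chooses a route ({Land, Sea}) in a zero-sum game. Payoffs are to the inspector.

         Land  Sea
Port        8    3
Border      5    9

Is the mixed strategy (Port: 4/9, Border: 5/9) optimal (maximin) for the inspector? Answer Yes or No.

Against Land this mix gives (4/9)·8 + (5/9)·5 = 19/3.
Against Sea this mix gives (4/9)·3 + (5/9)·9 = 19/3.
All of the smuggler's active replies (Land, Sea) yield 19/3, and no column does worse for the inspector. The mix makes the smuggler indifferent and guarantees 19/3, so it is optimal.

Yes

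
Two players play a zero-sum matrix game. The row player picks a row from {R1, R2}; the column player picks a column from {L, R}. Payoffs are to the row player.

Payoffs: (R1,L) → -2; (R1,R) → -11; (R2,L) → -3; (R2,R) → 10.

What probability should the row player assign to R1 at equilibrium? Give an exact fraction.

13/22

Row minima: R1 → -11, R2 → -3; maximin = -3.
Column maxima: L → -2, R → 10; minimax = -2.
-3 ≠ -2, so there is no saddle point; optimal play is mixed.
Let the row player play R1 with probability p. Expected payoff against L: (-2)p + (-3)(1−p) = p − 3; against R: (-11)p + 10(1−p) = −21p + 10.
Setting these equal: p − 3 = −21p + 10 ⇒ 22p = 13 ⇒ p = 13/22, and the value is (1)·(13/22) − 3 = -53/22.
For the column player: with q = P(L), equating R1's and R2's payoffs gives 9q − 11 = −13q + 10 ⇒ q = 21/22.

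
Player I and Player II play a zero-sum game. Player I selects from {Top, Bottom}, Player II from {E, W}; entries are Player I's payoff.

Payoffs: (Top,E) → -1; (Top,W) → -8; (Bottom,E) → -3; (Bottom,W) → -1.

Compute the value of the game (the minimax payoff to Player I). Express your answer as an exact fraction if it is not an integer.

-23/9

Row minima: Top → -8, Bottom → -3; maximin = -3.
Column maxima: E → -1, W → -1; minimax = -1.
-3 ≠ -1, so there is no saddle point; optimal play is mixed.
Let Player I play Top with probability p. Expected payoff against E: (-1)p + (-3)(1−p) = 2p − 3; against W: (-8)p + (-1)(1−p) = −7p − 1.
Setting these equal: 2p − 3 = −7p − 1 ⇒ 9p = 2 ⇒ p = 2/9, and the value is (2)·(2/9) − 3 = -23/9.
For Player II: with q = P(E), equating Top's and Bottom's payoffs gives 7q − 8 = −2q − 1 ⇒ q = 7/9.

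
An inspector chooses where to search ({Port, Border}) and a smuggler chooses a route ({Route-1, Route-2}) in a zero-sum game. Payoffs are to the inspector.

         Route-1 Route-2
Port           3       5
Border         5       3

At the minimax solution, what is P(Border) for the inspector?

1/2

Row minima: Port → 3, Border → 3; maximin = 3.
Column maxima: Route-1 → 5, Route-2 → 5; minimax = 5.
3 ≠ 5, so there is no saddle point; optimal play is mixed.
Let the inspector play Port with probability p. Expected payoff against Route-1: 3p + 5(1−p) = −2p + 5; against Route-2: 5p + 3(1−p) = 2p + 3.
Setting these equal: −2p + 5 = 2p + 3 ⇒ −4p = -2 ⇒ p = 1/2, and the value is (-2)·(1/2) + 5 = 4.
For the smuggler: with q = P(Route-1), equating Port's and Border's payoffs gives −2q + 5 = 2q + 3 ⇒ q = 1/2.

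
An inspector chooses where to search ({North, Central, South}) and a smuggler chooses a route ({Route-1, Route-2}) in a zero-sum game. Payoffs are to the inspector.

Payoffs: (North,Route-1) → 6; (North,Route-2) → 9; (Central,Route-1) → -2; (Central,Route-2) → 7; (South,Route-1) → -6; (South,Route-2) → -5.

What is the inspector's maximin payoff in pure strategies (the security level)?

Row minima: North → 6, Central → -2, South → -6.
The best of these is 6.

6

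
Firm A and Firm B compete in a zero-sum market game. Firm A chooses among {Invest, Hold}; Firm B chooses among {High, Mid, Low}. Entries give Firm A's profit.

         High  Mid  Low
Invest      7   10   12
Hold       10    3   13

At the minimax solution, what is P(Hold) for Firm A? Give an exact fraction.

Row minima: Invest → 7, Hold → 3; maximin = 7.
Column maxima: High → 10, Mid → 10, Low → 13; minimax = 10.
7 ≠ 10, so there is no saddle point; optimal play is mixed.
Low is strictly dominated by High (it gives Firm A strictly more in every row), so Firm B never plays it.
On the remaining 2×2 (Invest, Hold vs High, Mid):
Let Firm A play Invest with probability p. Expected payoff against High: 7p + 10(1−p) = −3p + 10; against Mid: 10p + 3(1−p) = 7p + 3.
Setting these equal: −3p + 10 = 7p + 3 ⇒ −10p = -7 ⇒ p = 7/10, and the value is (-3)·(7/10) + 10 = 79/10.
For Firm B: with q = P(High), equating Invest's and Hold's payoffs gives −3q + 10 = 7q + 3 ⇒ q = 7/10.

3/10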